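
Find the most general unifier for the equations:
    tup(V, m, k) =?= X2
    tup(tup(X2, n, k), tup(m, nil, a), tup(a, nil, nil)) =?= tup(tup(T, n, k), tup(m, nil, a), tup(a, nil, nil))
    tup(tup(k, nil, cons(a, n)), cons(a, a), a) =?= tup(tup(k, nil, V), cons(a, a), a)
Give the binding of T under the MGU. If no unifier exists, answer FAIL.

Bind X2 := tup(V, m, k); substituting into the one remaining equation that mentions X2 gives: tup(tup(tup(V, m, k), n, k), tup(m, nil, a), tup(a, nil, nil)) =?= tup(tup(T, n, k), tup(m, nil, a), tup(a, nil, nil)).
Decompose tup/3: tup(tup(V, m, k), n, k) =?= tup(T, n, k),  tup(m, nil, a) =?= tup(m, nil, a),  tup(a, nil, nil) =?= tup(a, nil, nil).
Decompose tup/3: tup(V, m, k) =?= T,  n =?= n,  k =?= k.
Bind T := tup(V, m, k); no other remaining equation mentions T.
Delete trivial equation n =?= n.
Delete trivial equation k =?= k.
Delete trivial equation tup(m, nil, a) =?= tup(m, nil, a).
Delete trivial equation tup(a, nil, nil) =?= tup(a, nil, nil).
Decompose tup/3: tup(k, nil, cons(a, n)) =?= tup(k, nil, V),  cons(a, a) =?= cons(a, a),  a =?= a.
Decompose tup/3: k =?= k,  nil =?= nil,  cons(a, n) =?= V.
Delete trivial equation k =?= k.
Delete trivial equation nil =?= nil.
Bind V := cons(a, n); no other remaining equation mentions V. Substituting into the earlier bindings gives X2 := tup(cons(a, n), m, k), T := tup(cons(a, n), m, k).
Delete trivial equation cons(a, a) =?= cons(a, a).
Delete trivial equation a =?= a.
MGU = { X2 ↦ tup(cons(a, n), m, k), T ↦ tup(cons(a, n), m, k), V ↦ cons(a, n) }, so T ↦ tup(cons(a, n), m, k).

tup(cons(a, n), m, k)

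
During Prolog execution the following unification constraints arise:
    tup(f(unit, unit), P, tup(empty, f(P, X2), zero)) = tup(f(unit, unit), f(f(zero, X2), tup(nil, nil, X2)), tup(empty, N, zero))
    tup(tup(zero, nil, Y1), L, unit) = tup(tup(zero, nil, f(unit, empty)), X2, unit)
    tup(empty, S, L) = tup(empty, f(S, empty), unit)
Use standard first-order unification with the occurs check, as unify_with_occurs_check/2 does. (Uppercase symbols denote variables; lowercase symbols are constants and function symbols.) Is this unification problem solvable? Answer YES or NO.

NO

Decompose tup/3: f(unit, unit) = f(unit, unit),  P = f(f(zero, X2), tup(nil, nil, X2)),  tup(empty, f(P, X2), zero) = tup(empty, N, zero).
Delete trivial equation f(unit, unit) = f(unit, unit).
Bind P := f(f(zero, X2), tup(nil, nil, X2)); substituting into the one remaining equation that mentions P gives: tup(empty, f(f(f(zero, X2), tup(nil, nil, X2)), X2), zero) = tup(empty, N, zero).
Decompose tup/3: empty = empty,  f(f(f(zero, X2), tup(nil, nil, X2)), X2) = N,  zero = zero.
Delete trivial equation empty = empty.
Bind N := f(f(f(zero, X2), tup(nil, nil, X2)), X2); no other remaining equation mentions N.
Delete trivial equation zero = zero.
Decompose tup/3: tup(zero, nil, Y1) = tup(zero, nil, f(unit, empty)),  L = X2,  unit = unit.
Decompose tup/3: zero = zero,  nil = nil,  Y1 = f(unit, empty).
Delete trivial equation zero = zero.
Delete trivial equation nil = nil.
Bind Y1 := f(unit, empty); no other remaining equation mentions Y1.
Bind L := X2; substituting into the one remaining equation that mentions L gives: tup(empty, S, X2) = tup(empty, f(S, empty), unit).
Delete trivial equation unit = unit.
Decompose tup/3: empty = empty,  S = f(S, empty),  X2 = unit.
Delete trivial equation empty = empty.
Occurs check fails: S occurs in f(S, empty); the equation S = f(S, empty) has no finite solution.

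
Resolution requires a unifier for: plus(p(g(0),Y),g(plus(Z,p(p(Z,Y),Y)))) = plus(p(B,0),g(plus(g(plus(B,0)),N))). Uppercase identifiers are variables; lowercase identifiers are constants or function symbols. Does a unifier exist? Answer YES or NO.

Decompose plus/2: p(g(0),Y) = p(B,0),  g(plus(Z,p(p(Z,Y),Y))) = g(plus(g(plus(B,0)),N)).
Decompose p/2: g(0) = B,  Y = 0.
Bind B := g(0); substituting into the one remaining equation that mentions B gives: g(plus(Z,p(p(Z,Y),Y))) = g(plus(g(plus(g(0),0)),N)).
Bind Y := 0; substituting into the remaining equation gives: g(plus(Z,p(p(Z,0),0))) = g(plus(g(plus(g(0),0)),N)).
Decompose g/1: plus(Z,p(p(Z,0),0)) = plus(g(plus(g(0),0)),N).
Decompose plus/2: Z = g(plus(g(0),0)),  p(p(Z,0),0) = N.
Bind Z := g(plus(g(0),0)); substituting into the remaining equation gives: p(p(g(plus(g(0),0)),0),0) = N.
Bind N := p(p(g(plus(g(0),0)),0),0).
No equations remain and no clash or occurs-check failure arose, so a unifier exists.

YES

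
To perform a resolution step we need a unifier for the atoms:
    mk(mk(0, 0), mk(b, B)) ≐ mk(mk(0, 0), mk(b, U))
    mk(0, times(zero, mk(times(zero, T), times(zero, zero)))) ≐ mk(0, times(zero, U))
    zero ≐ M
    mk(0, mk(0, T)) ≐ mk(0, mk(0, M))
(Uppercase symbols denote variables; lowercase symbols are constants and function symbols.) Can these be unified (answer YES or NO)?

Decompose mk/2: mk(0, 0) ≐ mk(0, 0),  mk(b, B) ≐ mk(b, U).
Delete trivial equation mk(0, 0) ≐ mk(0, 0).
Decompose mk/2: b ≐ b,  B ≐ U.
Delete trivial equation b ≐ b.
Bind B := U; no other remaining equation mentions B.
Decompose mk/2: 0 ≐ 0,  times(zero, mk(times(zero, T), times(zero, zero))) ≐ times(zero, U).
Delete trivial equation 0 ≐ 0.
Decompose times/2: zero ≐ zero,  mk(times(zero, T), times(zero, zero)) ≐ U.
Delete trivial equation zero ≐ zero.
Bind U := mk(times(zero, T), times(zero, zero)); no other remaining equation mentions U. Substituting into the earlier binding gives B := mk(times(zero, T), times(zero, zero)).
Bind M := zero; substituting into the remaining equation gives: mk(0, mk(0, T)) ≐ mk(0, mk(0, zero)).
Decompose mk/2: 0 ≐ 0,  mk(0, T) ≐ mk(0, zero).
Delete trivial equation 0 ≐ 0.
Decompose mk/2: 0 ≐ 0,  T ≐ zero.
Delete trivial equation 0 ≐ 0.
Bind T := zero. Substituting into the earlier bindings gives B := mk(times(zero, zero), times(zero, zero)), U := mk(times(zero, zero), times(zero, zero)).
No equations remain and no clash or occurs-check failure arose, so a unifier exists.

YES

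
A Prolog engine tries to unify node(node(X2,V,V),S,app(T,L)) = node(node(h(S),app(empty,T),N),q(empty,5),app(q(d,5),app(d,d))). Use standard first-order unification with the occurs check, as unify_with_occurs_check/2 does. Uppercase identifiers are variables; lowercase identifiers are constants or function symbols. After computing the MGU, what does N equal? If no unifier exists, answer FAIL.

app(empty,q(d,5))

Decompose node/3: node(X2,V,V) = node(h(S),app(empty,T),N),  S = q(empty,5),  app(T,L) = app(q(d,5),app(d,d)).
Decompose node/3: X2 = h(S),  V = app(empty,T),  V = N.
Bind X2 := h(S); no other remaining equation mentions X2.
Bind V := app(empty,T); substituting into the one remaining equation that mentions V gives: app(empty,T) = N.
Bind N := app(empty,T); no other remaining equation mentions N.
Bind S := q(empty,5); no other remaining equation mentions S. Substituting into the earlier binding gives X2 := h(q(empty,5)).
Decompose app/2: T = q(d,5),  L = app(d,d).
Bind T := q(d,5); no other remaining equation mentions T. Substituting into the earlier bindings gives V := app(empty,q(d,5)), N := app(empty,q(d,5)).
Bind L := app(d,d).
MGU = { X2 ↦ h(q(empty,5)), V ↦ app(empty,q(d,5)), N ↦ app(empty,q(d,5)), S ↦ q(empty,5), T ↦ q(d,5), L ↦ app(d,d) }, so N ↦ app(empty,q(d,5)).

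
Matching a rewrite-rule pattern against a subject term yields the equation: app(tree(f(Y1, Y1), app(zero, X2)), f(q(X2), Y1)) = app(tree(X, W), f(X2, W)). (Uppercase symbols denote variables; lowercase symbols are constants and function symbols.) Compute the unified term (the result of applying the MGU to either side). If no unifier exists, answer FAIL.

FAIL

Decompose app/2: tree(f(Y1, Y1), app(zero, X2)) = tree(X, W),  f(q(X2), Y1) = f(X2, W).
Decompose tree/2: f(Y1, Y1) = X,  app(zero, X2) = W.
Bind X := f(Y1, Y1); no other remaining equation mentions X.
Bind W := app(zero, X2); substituting into the remaining equation gives: f(q(X2), Y1) = f(X2, app(zero, X2)).
Decompose f/2: q(X2) = X2,  Y1 = app(zero, X2).
Occurs check fails: X2 occurs in q(X2); the equation X2 = q(X2) has no finite solution.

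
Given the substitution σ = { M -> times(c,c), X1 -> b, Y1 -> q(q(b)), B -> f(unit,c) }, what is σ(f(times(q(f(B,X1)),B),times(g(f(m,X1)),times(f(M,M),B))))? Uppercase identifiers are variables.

f(times(q(f(f(unit,c),b)),f(unit,c)),times(g(f(m,b)),times(f(times(c,c),times(c,c)),f(unit,c))))

Replace each occurrence of M with times(c,c).
Replace each occurrence of X1 with b.
Replace each occurrence of B with f(unit,c).
Result: f(times(q(f(f(unit,c),b)),f(unit,c)),times(g(f(m,b)),times(f(times(c,c),times(c,c)),f(unit,c)))).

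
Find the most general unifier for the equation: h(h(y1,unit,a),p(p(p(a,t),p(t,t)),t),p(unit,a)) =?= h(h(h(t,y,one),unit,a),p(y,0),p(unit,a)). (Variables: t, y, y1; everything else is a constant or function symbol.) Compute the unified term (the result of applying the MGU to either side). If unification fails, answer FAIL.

Decompose h/3: h(y1,unit,a) =?= h(h(t,y,one),unit,a),  p(p(p(a,t),p(t,t)),t) =?= p(y,0),  p(unit,a) =?= p(unit,a).
Decompose h/3: y1 =?= h(t,y,one),  unit =?= unit,  a =?= a.
Bind y1 := h(t,y,one); no other remaining equation mentions y1.
Delete trivial equation unit =?= unit.
Delete trivial equation a =?= a.
Decompose p/2: p(p(a,t),p(t,t)) =?= y,  t =?= 0.
Bind y := p(p(a,t),p(t,t)); no other remaining equation mentions y. Substituting into the earlier binding gives y1 := h(t,p(p(a,t),p(t,t)),one).
Bind t := 0; no other remaining equation mentions t. Substituting into the earlier bindings gives y1 := h(0,p(p(a,0),p(0,0)),one), y := p(p(a,0),p(0,0)).
Delete trivial equation p(unit,a) =?= p(unit,a).
Applying the MGU to either side gives h(h(h(0,p(p(a,0),p(0,0)),one),unit,a),p(p(p(a,0),p(0,0)),0),p(unit,a)).

h(h(h(0,p(p(a,0),p(0,0)),one),unit,a),p(p(p(a,0),p(0,0)),0),p(unit,a))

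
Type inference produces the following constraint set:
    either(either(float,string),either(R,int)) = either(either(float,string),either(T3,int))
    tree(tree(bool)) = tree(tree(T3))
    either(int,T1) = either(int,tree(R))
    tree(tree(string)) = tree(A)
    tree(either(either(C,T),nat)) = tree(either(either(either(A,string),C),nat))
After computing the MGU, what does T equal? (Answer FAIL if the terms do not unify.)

either(tree(string),string)

Decompose either/2: either(float,string) = either(float,string),  either(R,int) = either(T3,int).
Delete trivial equation either(float,string) = either(float,string).
Decompose either/2: R = T3,  int = int.
Bind R := T3; substituting into the one remaining equation that mentions R gives: either(int,T1) = either(int,tree(T3)).
Delete trivial equation int = int.
Decompose tree/1: tree(bool) = tree(T3).
Decompose tree/1: bool = T3.
Bind T3 := bool; substituting into the one remaining equation that mentions T3 gives: either(int,T1) = either(int,tree(bool)). Substituting into the earlier binding gives R := bool.
Decompose either/2: int = int,  T1 = tree(bool).
Delete trivial equation int = int.
Bind T1 := tree(bool); no other remaining equation mentions T1.
Decompose tree/1: tree(string) = A.
Bind A := tree(string); substituting into the remaining equation gives: tree(either(either(C,T),nat)) = tree(either(either(either(tree(string),string),C),nat)).
Decompose tree/1: either(either(C,T),nat) = either(either(either(tree(string),string),C),nat).
Decompose either/2: either(C,T) = either(either(tree(string),string),C),  nat = nat.
Decompose either/2: C = either(tree(string),string),  T = C.
Bind C := either(tree(string),string); substituting into the one remaining equation that mentions C gives: T = either(tree(string),string).
Bind T := either(tree(string),string); no other remaining equation mentions T.
Delete trivial equation nat = nat.
MGU = { R := bool, T3 := bool, T1 := tree(bool), A := tree(string), C := either(tree(string),string), T := either(tree(string),string) }, so T := either(tree(string),string).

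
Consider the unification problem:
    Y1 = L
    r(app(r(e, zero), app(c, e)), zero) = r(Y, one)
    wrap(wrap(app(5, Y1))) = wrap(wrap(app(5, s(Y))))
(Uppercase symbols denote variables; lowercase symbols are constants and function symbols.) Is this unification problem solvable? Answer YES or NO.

NO

Bind Y1 := L; substituting into the one remaining equation that mentions Y1 gives: wrap(wrap(app(5, L))) = wrap(wrap(app(5, s(Y)))).
Decompose r/2: app(r(e, zero), app(c, e)) = Y,  zero = one.
Bind Y := app(r(e, zero), app(c, e)); substituting into the one remaining equation that mentions Y gives: wrap(wrap(app(5, L))) = wrap(wrap(app(5, s(app(r(e, zero), app(c, e)))))).
Clash: constants zero and one differ; no unifier exists.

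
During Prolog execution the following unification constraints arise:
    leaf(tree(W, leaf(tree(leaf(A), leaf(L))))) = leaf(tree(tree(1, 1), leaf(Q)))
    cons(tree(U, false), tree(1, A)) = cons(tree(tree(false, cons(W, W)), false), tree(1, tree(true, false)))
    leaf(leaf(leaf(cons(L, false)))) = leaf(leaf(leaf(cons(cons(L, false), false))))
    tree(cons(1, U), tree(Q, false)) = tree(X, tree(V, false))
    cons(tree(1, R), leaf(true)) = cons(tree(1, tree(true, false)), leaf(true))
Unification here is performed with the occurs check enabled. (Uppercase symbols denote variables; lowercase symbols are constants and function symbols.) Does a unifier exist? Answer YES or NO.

Decompose leaf/1: tree(W, leaf(tree(leaf(A), leaf(L)))) = tree(tree(1, 1), leaf(Q)).
Decompose tree/2: W = tree(1, 1),  leaf(tree(leaf(A), leaf(L))) = leaf(Q).
Bind W := tree(1, 1); substituting into the one remaining equation that mentions W gives: cons(tree(U, false), tree(1, A)) = cons(tree(tree(false, cons(tree(1, 1), tree(1, 1))), false), tree(1, tree(true, false))).
Decompose leaf/1: tree(leaf(A), leaf(L)) = Q.
Bind Q := tree(leaf(A), leaf(L)); substituting into the one remaining equation that mentions Q gives: tree(cons(1, U), tree(tree(leaf(A), leaf(L)), false)) = tree(X, tree(V, false)).
Decompose cons/2: tree(U, false) = tree(tree(false, cons(tree(1, 1), tree(1, 1))), false),  tree(1, A) = tree(1, tree(true, false)).
Decompose tree/2: U = tree(false, cons(tree(1, 1), tree(1, 1))),  false = false.
Bind U := tree(false, cons(tree(1, 1), tree(1, 1))); substituting into the one remaining equation that mentions U gives: tree(cons(1, tree(false, cons(tree(1, 1), tree(1, 1)))), tree(tree(leaf(A), leaf(L)), false)) = tree(X, tree(V, false)).
Delete trivial equation false = false.
Decompose tree/2: 1 = 1,  A = tree(true, false).
Delete trivial equation 1 = 1.
Bind A := tree(true, false); substituting into the one remaining equation that mentions A gives: tree(cons(1, tree(false, cons(tree(1, 1), tree(1, 1)))), tree(tree(leaf(tree(true, false)), leaf(L)), false)) = tree(X, tree(V, false)). Substituting into the earlier binding gives Q := tree(leaf(tree(true, false)), leaf(L)).
Decompose leaf/1: leaf(leaf(cons(L, false))) = leaf(leaf(cons(cons(L, false), false))).
Decompose leaf/1: leaf(cons(L, false)) = leaf(cons(cons(L, false), false)).
Decompose leaf/1: cons(L, false) = cons(cons(L, false), false).
Decompose cons/2: L = cons(L, false),  false = false.
Occurs check fails: L occurs in cons(L, false); the equation L = cons(L, false) has no finite solution.

NO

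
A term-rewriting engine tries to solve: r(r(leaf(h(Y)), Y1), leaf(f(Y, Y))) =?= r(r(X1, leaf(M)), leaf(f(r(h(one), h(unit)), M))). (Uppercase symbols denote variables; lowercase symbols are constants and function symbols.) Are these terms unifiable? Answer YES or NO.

YES

Decompose r/2: r(leaf(h(Y)), Y1) =?= r(X1, leaf(M)),  leaf(f(Y, Y)) =?= leaf(f(r(h(one), h(unit)), M)).
Decompose r/2: leaf(h(Y)) =?= X1,  Y1 =?= leaf(M).
Bind X1 := leaf(h(Y)); no other remaining equation mentions X1.
Bind Y1 := leaf(M); no other remaining equation mentions Y1.
Decompose leaf/1: f(Y, Y) =?= f(r(h(one), h(unit)), M).
Decompose f/2: Y =?= r(h(one), h(unit)),  Y =?= M.
Bind Y := r(h(one), h(unit)); substituting into the remaining equation gives: r(h(one), h(unit)) =?= M. Substituting into the earlier binding gives X1 := leaf(h(r(h(one), h(unit)))).
Bind M := r(h(one), h(unit)). Substituting into the earlier binding gives Y1 := leaf(r(h(one), h(unit))).
No equations remain and no clash or occurs-check failure arose, so a unifier exists.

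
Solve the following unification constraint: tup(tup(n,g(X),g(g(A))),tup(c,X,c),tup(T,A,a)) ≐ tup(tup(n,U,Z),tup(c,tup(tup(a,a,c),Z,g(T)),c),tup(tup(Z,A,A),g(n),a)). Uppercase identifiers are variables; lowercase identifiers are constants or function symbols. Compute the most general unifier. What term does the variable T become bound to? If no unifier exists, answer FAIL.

tup(g(g(g(n))),g(n),g(n))

Decompose tup/3: tup(n,g(X),g(g(A))) ≐ tup(n,U,Z),  tup(c,X,c) ≐ tup(c,tup(tup(a,a,c),Z,g(T)),c),  tup(T,A,a) ≐ tup(tup(Z,A,A),g(n),a).
Decompose tup/3: n ≐ n,  g(X) ≐ U,  g(g(A)) ≐ Z.
Delete trivial equation n ≐ n.
Bind U := g(X); no other remaining equation mentions U.
Bind Z := g(g(A)); substituting into the remaining equations gives: tup(c,X,c) ≐ tup(c,tup(tup(a,a,c),g(g(A)),g(T)),c),  tup(T,A,a) ≐ tup(tup(g(g(A)),A,A),g(n),a).
Decompose tup/3: c ≐ c,  X ≐ tup(tup(a,a,c),g(g(A)),g(T)),  c ≐ c.
Delete trivial equation c ≐ c.
Bind X := tup(tup(a,a,c),g(g(A)),g(T)); no other remaining equation mentions X. Substituting into the earlier binding gives U := g(tup(tup(a,a,c),g(g(A)),g(T))).
Delete trivial equation c ≐ c.
Decompose tup/3: T ≐ tup(g(g(A)),A,A),  A ≐ g(n),  a ≐ a.
Bind T := tup(g(g(A)),A,A); no other remaining equation mentions T. Substituting into the earlier bindings gives U := g(tup(tup(a,a,c),g(g(A)),g(tup(g(g(A)),A,A)))), X := tup(tup(a,a,c),g(g(A)),g(tup(g(g(A)),A,A))).
Bind A := g(n); no other remaining equation mentions A. Substituting into the earlier bindings gives U := g(tup(tup(a,a,c),g(g(g(n))),g(tup(g(g(g(n))),g(n),g(n))))), Z := g(g(g(n))), X := tup(tup(a,a,c),g(g(g(n))),g(tup(g(g(g(n))),g(n),g(n)))), T := tup(g(g(g(n))),g(n),g(n)).
Delete trivial equation a ≐ a.
MGU = { U ↦ g(tup(tup(a,a,c),g(g(g(n))),g(tup(g(g(g(n))),g(n),g(n))))), Z ↦ g(g(g(n))), X ↦ tup(tup(a,a,c),g(g(g(n))),g(tup(g(g(g(n))),g(n),g(n)))), T ↦ tup(g(g(g(n))),g(n),g(n)), A ↦ g(n) }, so T ↦ tup(g(g(g(n))),g(n),g(n)).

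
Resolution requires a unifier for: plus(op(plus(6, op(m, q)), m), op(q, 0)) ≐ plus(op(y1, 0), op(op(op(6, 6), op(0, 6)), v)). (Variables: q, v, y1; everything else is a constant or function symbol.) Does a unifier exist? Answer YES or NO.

NO

Decompose plus/2: op(plus(6, op(m, q)), m) ≐ op(y1, 0),  op(q, 0) ≐ op(op(op(6, 6), op(0, 6)), v).
Decompose op/2: plus(6, op(m, q)) ≐ y1,  m ≐ 0.
Bind y1 := plus(6, op(m, q)); no other remaining equation mentions y1.
Clash: constants m and 0 differ; no unifier exists.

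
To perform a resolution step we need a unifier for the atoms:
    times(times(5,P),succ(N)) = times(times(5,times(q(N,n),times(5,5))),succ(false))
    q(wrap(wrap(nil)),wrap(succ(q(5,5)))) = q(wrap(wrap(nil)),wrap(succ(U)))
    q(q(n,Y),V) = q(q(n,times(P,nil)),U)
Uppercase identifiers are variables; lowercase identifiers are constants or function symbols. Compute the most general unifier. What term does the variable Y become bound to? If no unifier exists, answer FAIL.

Decompose times/2: times(5,P) = times(5,times(q(N,n),times(5,5))),  succ(N) = succ(false).
Decompose times/2: 5 = 5,  P = times(q(N,n),times(5,5)).
Delete trivial equation 5 = 5.
Bind P := times(q(N,n),times(5,5)); substituting into the one remaining equation that mentions P gives: q(q(n,Y),V) = q(q(n,times(times(q(N,n),times(5,5)),nil)),U).
Decompose succ/1: N = false.
Bind N := false; substituting into the one remaining equation that mentions N gives: q(q(n,Y),V) = q(q(n,times(times(q(false,n),times(5,5)),nil)),U). Substituting into the earlier binding gives P := times(q(false,n),times(5,5)).
Decompose q/2: wrap(wrap(nil)) = wrap(wrap(nil)),  wrap(succ(q(5,5))) = wrap(succ(U)).
Delete trivial equation wrap(wrap(nil)) = wrap(wrap(nil)).
Decompose wrap/1: succ(q(5,5)) = succ(U).
Decompose succ/1: q(5,5) = U.
Bind U := q(5,5); substituting into the remaining equation gives: q(q(n,Y),V) = q(q(n,times(times(q(false,n),times(5,5)),nil)),q(5,5)).
Decompose q/2: q(n,Y) = q(n,times(times(q(false,n),times(5,5)),nil)),  V = q(5,5).
Decompose q/2: n = n,  Y = times(times(q(false,n),times(5,5)),nil).
Delete trivial equation n = n.
Bind Y := times(times(q(false,n),times(5,5)),nil); no other remaining equation mentions Y.
Bind V := q(5,5).
MGU = { P ↦ times(q(false,n),times(5,5)), N ↦ false, U ↦ q(5,5), Y ↦ times(times(q(false,n),times(5,5)),nil), V ↦ q(5,5) }, so Y ↦ times(times(q(false,n),times(5,5)),nil).

times(times(q(false,n),times(5,5)),nil)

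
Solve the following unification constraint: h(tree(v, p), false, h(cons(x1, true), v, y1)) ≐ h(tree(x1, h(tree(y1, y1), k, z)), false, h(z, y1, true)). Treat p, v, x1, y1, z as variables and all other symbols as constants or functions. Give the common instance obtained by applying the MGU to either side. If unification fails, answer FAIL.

h(tree(true, h(tree(true, true), k, cons(true, true))), false, h(cons(true, true), true, true))

Decompose h/3: tree(v, p) ≐ tree(x1, h(tree(y1, y1), k, z)),  false ≐ false,  h(cons(x1, true), v, y1) ≐ h(z, y1, true).
Decompose tree/2: v ≐ x1,  p ≐ h(tree(y1, y1), k, z).
Bind v := x1; substituting into the one remaining equation that mentions v gives: h(cons(x1, true), x1, y1) ≐ h(z, y1, true).
Bind p := h(tree(y1, y1), k, z); no other remaining equation mentions p.
Delete trivial equation false ≐ false.
Decompose h/3: cons(x1, true) ≐ z,  x1 ≐ y1,  y1 ≐ true.
Bind z := cons(x1, true); no other remaining equation mentions z. Substituting into the earlier binding gives p := h(tree(y1, y1), k, cons(x1, true)).
Bind x1 := y1; no other remaining equation mentions x1. Substituting into the earlier bindings gives v := y1, p := h(tree(y1, y1), k, cons(y1, true)), z := cons(y1, true).
Bind y1 := true. Substituting into the earlier bindings gives v := true, p := h(tree(true, true), k, cons(true, true)), z := cons(true, true), x1 := true.
Applying the MGU to either side gives h(tree(true, h(tree(true, true), k, cons(true, true))), false, h(cons(true, true), true, true)).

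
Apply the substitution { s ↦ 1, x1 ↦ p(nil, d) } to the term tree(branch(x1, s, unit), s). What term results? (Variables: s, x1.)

Replace each occurrence of s with 1.
Replace each occurrence of x1 with p(nil, d).
Result: tree(branch(p(nil, d), 1, unit), 1).

tree(branch(p(nil, d), 1, unit), 1)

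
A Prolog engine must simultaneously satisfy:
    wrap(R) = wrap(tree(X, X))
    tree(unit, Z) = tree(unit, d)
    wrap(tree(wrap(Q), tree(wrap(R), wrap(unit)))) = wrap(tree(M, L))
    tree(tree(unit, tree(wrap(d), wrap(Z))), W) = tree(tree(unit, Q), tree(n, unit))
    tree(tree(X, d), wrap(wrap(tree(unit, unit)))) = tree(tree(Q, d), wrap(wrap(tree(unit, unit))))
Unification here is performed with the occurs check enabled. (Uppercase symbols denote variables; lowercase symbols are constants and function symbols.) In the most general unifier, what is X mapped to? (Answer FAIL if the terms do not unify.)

Decompose wrap/1: R = tree(X, X).
Bind R := tree(X, X); substituting into the one remaining equation that mentions R gives: wrap(tree(wrap(Q), tree(wrap(tree(X, X)), wrap(unit)))) = wrap(tree(M, L)).
Decompose tree/2: unit = unit,  Z = d.
Delete trivial equation unit = unit.
Bind Z := d; substituting into the one remaining equation that mentions Z gives: tree(tree(unit, tree(wrap(d), wrap(d))), W) = tree(tree(unit, Q), tree(n, unit)).
Decompose wrap/1: tree(wrap(Q), tree(wrap(tree(X, X)), wrap(unit))) = tree(M, L).
Decompose tree/2: wrap(Q) = M,  tree(wrap(tree(X, X)), wrap(unit)) = L.
Bind M := wrap(Q); no other remaining equation mentions M.
Bind L := tree(wrap(tree(X, X)), wrap(unit)); no other remaining equation mentions L.
Decompose tree/2: tree(unit, tree(wrap(d), wrap(d))) = tree(unit, Q),  W = tree(n, unit).
Decompose tree/2: unit = unit,  tree(wrap(d), wrap(d)) = Q.
Delete trivial equation unit = unit.
Bind Q := tree(wrap(d), wrap(d)); substituting into the one remaining equation that mentions Q gives: tree(tree(X, d), wrap(wrap(tree(unit, unit)))) = tree(tree(tree(wrap(d), wrap(d)), d), wrap(wrap(tree(unit, unit)))). Substituting into the earlier binding gives M := wrap(tree(wrap(d), wrap(d))).
Bind W := tree(n, unit); no other remaining equation mentions W.
Decompose tree/2: tree(X, d) = tree(tree(wrap(d), wrap(d)), d),  wrap(wrap(tree(unit, unit))) = wrap(wrap(tree(unit, unit))).
Decompose tree/2: X = tree(wrap(d), wrap(d)),  d = d.
Bind X := tree(wrap(d), wrap(d)); no other remaining equation mentions X. Substituting into the earlier bindings gives R := tree(tree(wrap(d), wrap(d)), tree(wrap(d), wrap(d))), L := tree(wrap(tree(tree(wrap(d), wrap(d)), tree(wrap(d), wrap(d)))), wrap(unit)).
Delete trivial equation d = d.
Delete trivial equation wrap(wrap(tree(unit, unit))) = wrap(wrap(tree(unit, unit))).
MGU = { R ↦ tree(tree(wrap(d), wrap(d)), tree(wrap(d), wrap(d))), Z ↦ d, M ↦ wrap(tree(wrap(d), wrap(d))), L ↦ tree(wrap(tree(tree(wrap(d), wrap(d)), tree(wrap(d), wrap(d)))), wrap(unit)), Q ↦ tree(wrap(d), wrap(d)), W ↦ tree(n, unit), X ↦ tree(wrap(d), wrap(d)) }, so X ↦ tree(wrap(d), wrap(d)).

tree(wrap(d), wrap(d))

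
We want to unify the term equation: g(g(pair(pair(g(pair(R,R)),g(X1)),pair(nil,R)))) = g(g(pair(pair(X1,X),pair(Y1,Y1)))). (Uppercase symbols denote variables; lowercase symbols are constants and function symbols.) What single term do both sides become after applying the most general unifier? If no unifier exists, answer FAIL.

g(g(pair(pair(g(pair(nil,nil)),g(g(pair(nil,nil)))),pair(nil,nil))))

Decompose g/1: g(pair(pair(g(pair(R,R)),g(X1)),pair(nil,R))) = g(pair(pair(X1,X),pair(Y1,Y1))).
Decompose g/1: pair(pair(g(pair(R,R)),g(X1)),pair(nil,R)) = pair(pair(X1,X),pair(Y1,Y1)).
Decompose pair/2: pair(g(pair(R,R)),g(X1)) = pair(X1,X),  pair(nil,R) = pair(Y1,Y1).
Decompose pair/2: g(pair(R,R)) = X1,  g(X1) = X.
Bind X1 := g(pair(R,R)); substituting into the one remaining equation that mentions X1 gives: g(g(pair(R,R))) = X.
Bind X := g(g(pair(R,R))); no other remaining equation mentions X.
Decompose pair/2: nil = Y1,  R = Y1.
Bind Y1 := nil; substituting into the remaining equation gives: R = nil.
Bind R := nil. Substituting into the earlier bindings gives X1 := g(pair(nil,nil)), X := g(g(pair(nil,nil))).
Applying the MGU to either side gives g(g(pair(pair(g(pair(nil,nil)),g(g(pair(nil,nil)))),pair(nil,nil)))).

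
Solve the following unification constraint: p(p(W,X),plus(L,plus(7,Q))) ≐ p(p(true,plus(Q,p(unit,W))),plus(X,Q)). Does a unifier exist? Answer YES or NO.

NO

Decompose p/2: p(W,X) ≐ p(true,plus(Q,p(unit,W))),  plus(L,plus(7,Q)) ≐ plus(X,Q).
Decompose p/2: W ≐ true,  X ≐ plus(Q,p(unit,W)).
Bind W := true; substituting into the one remaining equation that mentions W gives: X ≐ plus(Q,p(unit,true)).
Bind X := plus(Q,p(unit,true)); substituting into the remaining equation gives: plus(L,plus(7,Q)) ≐ plus(plus(Q,p(unit,true)),Q).
Decompose plus/2: L ≐ plus(Q,p(unit,true)),  plus(7,Q) ≐ Q.
Bind L := plus(Q,p(unit,true)); no other remaining equation mentions L.
Occurs check fails: Q occurs in plus(7,Q); the equation Q ≐ plus(7,Q) has no finite solution.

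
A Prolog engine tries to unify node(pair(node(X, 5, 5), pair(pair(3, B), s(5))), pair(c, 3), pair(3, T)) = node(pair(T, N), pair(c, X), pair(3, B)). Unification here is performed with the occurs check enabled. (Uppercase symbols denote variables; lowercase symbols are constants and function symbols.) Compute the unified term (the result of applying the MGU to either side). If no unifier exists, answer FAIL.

Decompose node/3: pair(node(X, 5, 5), pair(pair(3, B), s(5))) = pair(T, N),  pair(c, 3) = pair(c, X),  pair(3, T) = pair(3, B).
Decompose pair/2: node(X, 5, 5) = T,  pair(pair(3, B), s(5)) = N.
Bind T := node(X, 5, 5); substituting into the one remaining equation that mentions T gives: pair(3, node(X, 5, 5)) = pair(3, B).
Bind N := pair(pair(3, B), s(5)); no other remaining equation mentions N.
Decompose pair/2: c = c,  3 = X.
Delete trivial equation c = c.
Bind X := 3; substituting into the remaining equation gives: pair(3, node(3, 5, 5)) = pair(3, B). Substituting into the earlier binding gives T := node(3, 5, 5).
Decompose pair/2: 3 = 3,  node(3, 5, 5) = B.
Delete trivial equation 3 = 3.
Bind B := node(3, 5, 5). Substituting into the earlier binding gives N := pair(pair(3, node(3, 5, 5)), s(5)).
Applying the MGU to either side gives node(pair(node(3, 5, 5), pair(pair(3, node(3, 5, 5)), s(5))), pair(c, 3), pair(3, node(3, 5, 5))).

node(pair(node(3, 5, 5), pair(pair(3, node(3, 5, 5)), s(5))), pair(c, 3), pair(3, node(3, 5, 5)))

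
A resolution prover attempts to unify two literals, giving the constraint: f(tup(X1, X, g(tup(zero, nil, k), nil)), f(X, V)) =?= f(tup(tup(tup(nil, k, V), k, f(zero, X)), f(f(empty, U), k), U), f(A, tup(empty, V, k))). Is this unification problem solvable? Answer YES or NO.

Decompose f/2: tup(X1, X, g(tup(zero, nil, k), nil)) =?= tup(tup(tup(nil, k, V), k, f(zero, X)), f(f(empty, U), k), U),  f(X, V) =?= f(A, tup(empty, V, k)).
Decompose tup/3: X1 =?= tup(tup(nil, k, V), k, f(zero, X)),  X =?= f(f(empty, U), k),  g(tup(zero, nil, k), nil) =?= U.
Bind X1 := tup(tup(nil, k, V), k, f(zero, X)); no other remaining equation mentions X1.
Bind X := f(f(empty, U), k); substituting into the one remaining equation that mentions X gives: f(f(f(empty, U), k), V) =?= f(A, tup(empty, V, k)). Substituting into the earlier binding gives X1 := tup(tup(nil, k, V), k, f(zero, f(f(empty, U), k))).
Bind U := g(tup(zero, nil, k), nil); substituting into the remaining equation gives: f(f(f(empty, g(tup(zero, nil, k), nil)), k), V) =?= f(A, tup(empty, V, k)). Substituting into the earlier bindings gives X1 := tup(tup(nil, k, V), k, f(zero, f(f(empty, g(tup(zero, nil, k), nil)), k))), X := f(f(empty, g(tup(zero, nil, k), nil)), k).
Decompose f/2: f(f(empty, g(tup(zero, nil, k), nil)), k) =?= A,  V =?= tup(empty, V, k).
Bind A := f(f(empty, g(tup(zero, nil, k), nil)), k); no other remaining equation mentions A.
Occurs check fails: V occurs in tup(empty, V, k); the equation V =?= tup(empty, V, k) has no finite solution.

NO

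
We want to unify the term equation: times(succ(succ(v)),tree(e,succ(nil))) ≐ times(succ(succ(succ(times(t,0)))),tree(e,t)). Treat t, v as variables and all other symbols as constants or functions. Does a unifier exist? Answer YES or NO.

Decompose times/2: succ(succ(v)) ≐ succ(succ(succ(times(t,0)))),  tree(e,succ(nil)) ≐ tree(e,t).
Decompose succ/1: succ(v) ≐ succ(succ(times(t,0))).
Decompose succ/1: v ≐ succ(times(t,0)).
Bind v := succ(times(t,0)); no other remaining equation mentions v.
Decompose tree/2: e ≐ e,  succ(nil) ≐ t.
Delete trivial equation e ≐ e.
Bind t := succ(nil). Substituting into the earlier binding gives v := succ(times(succ(nil),0)).
No equations remain and no clash or occurs-check failure arose, so a unifier exists.

YES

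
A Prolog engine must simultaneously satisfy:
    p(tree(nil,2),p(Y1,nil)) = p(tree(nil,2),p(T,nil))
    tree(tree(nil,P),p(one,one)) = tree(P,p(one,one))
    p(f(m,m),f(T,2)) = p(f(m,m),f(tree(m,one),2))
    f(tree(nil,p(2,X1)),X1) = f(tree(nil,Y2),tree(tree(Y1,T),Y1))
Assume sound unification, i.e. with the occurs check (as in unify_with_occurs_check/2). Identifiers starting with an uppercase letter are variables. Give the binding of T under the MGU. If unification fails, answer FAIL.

Decompose p/2: tree(nil,2) = tree(nil,2),  p(Y1,nil) = p(T,nil).
Delete trivial equation tree(nil,2) = tree(nil,2).
Decompose p/2: Y1 = T,  nil = nil.
Bind Y1 := T; substituting into the one remaining equation that mentions Y1 gives: f(tree(nil,p(2,X1)),X1) = f(tree(nil,Y2),tree(tree(T,T),T)).
Delete trivial equation nil = nil.
Decompose tree/2: tree(nil,P) = P,  p(one,one) = p(one,one).
Occurs check fails: P occurs in tree(nil,P); the equation P = tree(nil,P) has no finite solution.

FAIL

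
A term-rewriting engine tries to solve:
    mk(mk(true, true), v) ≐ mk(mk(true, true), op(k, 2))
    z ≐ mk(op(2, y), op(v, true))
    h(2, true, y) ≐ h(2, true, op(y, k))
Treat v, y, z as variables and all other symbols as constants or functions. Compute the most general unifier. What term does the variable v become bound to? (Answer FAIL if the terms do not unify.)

FAIL

Decompose mk/2: mk(true, true) ≐ mk(true, true),  v ≐ op(k, 2).
Delete trivial equation mk(true, true) ≐ mk(true, true).
Bind v := op(k, 2); substituting into the one remaining equation that mentions v gives: z ≐ mk(op(2, y), op(op(k, 2), true)).
Bind z := mk(op(2, y), op(op(k, 2), true)); no other remaining equation mentions z.
Decompose h/3: 2 ≐ 2,  true ≐ true,  y ≐ op(y, k).
Delete trivial equation 2 ≐ 2.
Delete trivial equation true ≐ true.
Occurs check fails: y occurs in op(y, k); the equation y ≐ op(y, k) has no finite solution.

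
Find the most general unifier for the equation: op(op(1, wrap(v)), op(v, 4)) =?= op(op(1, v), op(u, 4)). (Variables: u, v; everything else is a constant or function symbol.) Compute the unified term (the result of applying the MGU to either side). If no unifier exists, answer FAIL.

Decompose op/2: op(1, wrap(v)) =?= op(1, v),  op(v, 4) =?= op(u, 4).
Decompose op/2: 1 =?= 1,  wrap(v) =?= v.
Delete trivial equation 1 =?= 1.
Occurs check fails: v occurs in wrap(v); the equation v =?= wrap(v) has no finite solution.

FAIL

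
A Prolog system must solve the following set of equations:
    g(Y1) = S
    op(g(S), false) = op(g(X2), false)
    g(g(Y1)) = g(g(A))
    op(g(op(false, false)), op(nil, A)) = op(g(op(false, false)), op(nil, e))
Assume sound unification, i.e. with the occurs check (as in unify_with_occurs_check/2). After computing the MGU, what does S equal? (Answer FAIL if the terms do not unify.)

g(e)

Bind S := g(Y1); substituting into the one remaining equation that mentions S gives: op(g(g(Y1)), false) = op(g(X2), false).
Decompose op/2: g(g(Y1)) = g(X2),  false = false.
Decompose g/1: g(Y1) = X2.
Bind X2 := g(Y1); no other remaining equation mentions X2.
Delete trivial equation false = false.
Decompose g/1: g(Y1) = g(A).
Decompose g/1: Y1 = A.
Bind Y1 := A; no other remaining equation mentions Y1. Substituting into the earlier bindings gives S := g(A), X2 := g(A).
Decompose op/2: g(op(false, false)) = g(op(false, false)),  op(nil, A) = op(nil, e).
Delete trivial equation g(op(false, false)) = g(op(false, false)).
Decompose op/2: nil = nil,  A = e.
Delete trivial equation nil = nil.
Bind A := e. Substituting into the earlier bindings gives S := g(e), X2 := g(e), Y1 := e.
MGU = { S ↦ g(e), X2 ↦ g(e), Y1 ↦ e, A ↦ e }, so S ↦ g(e).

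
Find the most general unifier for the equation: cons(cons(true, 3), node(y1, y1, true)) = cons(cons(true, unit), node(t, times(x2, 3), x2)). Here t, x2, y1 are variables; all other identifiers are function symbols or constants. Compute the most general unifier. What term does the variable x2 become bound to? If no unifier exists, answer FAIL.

Decompose cons/2: cons(true, 3) = cons(true, unit),  node(y1, y1, true) = node(t, times(x2, 3), x2).
Decompose cons/2: true = true,  3 = unit.
Delete trivial equation true = true.
Clash: constants 3 and unit differ; no unifier exists.

FAIL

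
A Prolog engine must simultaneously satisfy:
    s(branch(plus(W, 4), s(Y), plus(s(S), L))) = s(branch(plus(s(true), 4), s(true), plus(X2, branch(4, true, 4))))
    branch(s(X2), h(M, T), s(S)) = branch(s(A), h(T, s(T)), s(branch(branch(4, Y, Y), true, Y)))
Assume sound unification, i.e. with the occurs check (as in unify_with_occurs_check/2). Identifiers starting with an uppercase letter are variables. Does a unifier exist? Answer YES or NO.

NO

Decompose s/1: branch(plus(W, 4), s(Y), plus(s(S), L)) = branch(plus(s(true), 4), s(true), plus(X2, branch(4, true, 4))).
Decompose branch/3: plus(W, 4) = plus(s(true), 4),  s(Y) = s(true),  plus(s(S), L) = plus(X2, branch(4, true, 4)).
Decompose plus/2: W = s(true),  4 = 4.
Bind W := s(true); no other remaining equation mentions W.
Delete trivial equation 4 = 4.
Decompose s/1: Y = true.
Bind Y := true; substituting into the one remaining equation that mentions Y gives: branch(s(X2), h(M, T), s(S)) = branch(s(A), h(T, s(T)), s(branch(branch(4, true, true), true, true))).
Decompose plus/2: s(S) = X2,  L = branch(4, true, 4).
Bind X2 := s(S); substituting into the one remaining equation that mentions X2 gives: branch(s(s(S)), h(M, T), s(S)) = branch(s(A), h(T, s(T)), s(branch(branch(4, true, true), true, true))).
Bind L := branch(4, true, 4); no other remaining equation mentions L.
Decompose branch/3: s(s(S)) = s(A),  h(M, T) = h(T, s(T)),  s(S) = s(branch(branch(4, true, true), true, true)).
Decompose s/1: s(S) = A.
Bind A := s(S); no other remaining equation mentions A.
Decompose h/2: M = T,  T = s(T).
Bind M := T; no other remaining equation mentions M.
Occurs check fails: T occurs in s(T); the equation T = s(T) has no finite solution.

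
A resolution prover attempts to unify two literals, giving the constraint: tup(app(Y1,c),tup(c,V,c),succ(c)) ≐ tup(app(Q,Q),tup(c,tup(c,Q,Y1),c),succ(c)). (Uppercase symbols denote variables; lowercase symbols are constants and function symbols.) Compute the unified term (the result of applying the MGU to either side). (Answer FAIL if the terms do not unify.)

Decompose tup/3: app(Y1,c) ≐ app(Q,Q),  tup(c,V,c) ≐ tup(c,tup(c,Q,Y1),c),  succ(c) ≐ succ(c).
Decompose app/2: Y1 ≐ Q,  c ≐ Q.
Bind Y1 := Q; substituting into the one remaining equation that mentions Y1 gives: tup(c,V,c) ≐ tup(c,tup(c,Q,Q),c).
Bind Q := c; substituting into the one remaining equation that mentions Q gives: tup(c,V,c) ≐ tup(c,tup(c,c,c),c). Substituting into the earlier binding gives Y1 := c.
Decompose tup/3: c ≐ c,  V ≐ tup(c,c,c),  c ≐ c.
Delete trivial equation c ≐ c.
Bind V := tup(c,c,c); no other remaining equation mentions V.
Delete trivial equation c ≐ c.
Delete trivial equation succ(c) ≐ succ(c).
Applying the MGU to either side gives tup(app(c,c),tup(c,tup(c,c,c),c),succ(c)).

tup(app(c,c),tup(c,tup(c,c,c),c),succ(c))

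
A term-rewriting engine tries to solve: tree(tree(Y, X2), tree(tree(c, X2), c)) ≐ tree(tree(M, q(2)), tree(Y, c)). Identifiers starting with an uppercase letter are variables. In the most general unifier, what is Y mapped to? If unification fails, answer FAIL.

tree(c, q(2))

Decompose tree/2: tree(Y, X2) ≐ tree(M, q(2)),  tree(tree(c, X2), c) ≐ tree(Y, c).
Decompose tree/2: Y ≐ M,  X2 ≐ q(2).
Bind Y := M; substituting into the one remaining equation that mentions Y gives: tree(tree(c, X2), c) ≐ tree(M, c).
Bind X2 := q(2); substituting into the remaining equation gives: tree(tree(c, q(2)), c) ≐ tree(M, c).
Decompose tree/2: tree(c, q(2)) ≐ M,  c ≐ c.
Bind M := tree(c, q(2)); no other remaining equation mentions M. Substituting into the earlier binding gives Y := tree(c, q(2)).
Delete trivial equation c ≐ c.
MGU = { Y ↦ tree(c, q(2)), X2 ↦ q(2), M ↦ tree(c, q(2)) }, so Y ↦ tree(c, q(2)).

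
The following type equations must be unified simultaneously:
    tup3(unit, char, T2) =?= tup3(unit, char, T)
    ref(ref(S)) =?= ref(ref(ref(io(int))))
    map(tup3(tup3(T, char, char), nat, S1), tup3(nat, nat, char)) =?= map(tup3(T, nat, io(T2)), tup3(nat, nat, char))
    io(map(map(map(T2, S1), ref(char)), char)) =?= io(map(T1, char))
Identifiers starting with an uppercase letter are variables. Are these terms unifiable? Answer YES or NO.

Decompose tup3/3: unit =?= unit,  char =?= char,  T2 =?= T.
Delete trivial equation unit =?= unit.
Delete trivial equation char =?= char.
Bind T2 := T; substituting into the 2 remaining equations that mention T2 gives: map(tup3(tup3(T, char, char), nat, S1), tup3(nat, nat, char)) =?= map(tup3(T, nat, io(T)), tup3(nat, nat, char)),  io(map(map(map(T, S1), ref(char)), char)) =?= io(map(T1, char)).
Decompose ref/1: ref(S) =?= ref(ref(io(int))).
Decompose ref/1: S =?= ref(io(int)).
Bind S := ref(io(int)); no other remaining equation mentions S.
Decompose map/2: tup3(tup3(T, char, char), nat, S1) =?= tup3(T, nat, io(T)),  tup3(nat, nat, char) =?= tup3(nat, nat, char).
Decompose tup3/3: tup3(T, char, char) =?= T,  nat =?= nat,  S1 =?= io(T).
Occurs check fails: T occurs in tup3(T, char, char); the equation T =?= tup3(T, char, char) has no finite solution.

NO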